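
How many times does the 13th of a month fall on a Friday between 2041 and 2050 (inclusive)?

17

Friday-the-13ths by year:
2041: Sep, Dec
2042: Jun
2043: Feb, Mar, Nov
2044: May
2045: Jan, Oct
2046: Apr, Jul
2047: Sep, Dec
2048: Mar, Nov
2049: Aug
2050: May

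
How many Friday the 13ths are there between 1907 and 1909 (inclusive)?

5

Friday-the-13ths by year:
1907: Sep, Dec
1908: Mar, Nov
1909: Aug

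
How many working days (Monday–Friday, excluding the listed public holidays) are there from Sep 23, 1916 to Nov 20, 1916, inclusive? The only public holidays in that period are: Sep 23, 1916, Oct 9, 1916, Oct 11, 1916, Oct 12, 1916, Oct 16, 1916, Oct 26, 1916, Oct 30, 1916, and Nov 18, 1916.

Sep 23, 1916 is a Saturday.
That's 59 days from start to end, counting both.
59 = 7 × 8 + 3, so there are 8 full weeks plus 3 extra days.
Each full week contributes 5 weekdays (Mon–Fri): 8 × 5 = 40.
The 3 extra days are Sat, Sun, Mon — 1 of them qualifies.
Total: 40 + 1 = 41.
Holidays: Sep 23, 1916 (Sat); Oct 9, 1916 (Mon); Oct 11, 1916 (Wed); Oct 12, 1916 (Thu); Oct 16, 1916 (Mon); Oct 26, 1916 (Thu); Oct 30, 1916 (Mon); Nov 18, 1916 (Sat).
6 of the 8 holidays fall on weekdays; the rest are weekends and were already excluded.
Business days: 41 − 6 = 35.

35 working days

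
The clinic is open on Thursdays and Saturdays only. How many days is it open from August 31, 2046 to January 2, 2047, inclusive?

35

August 31, 2046 is a Friday.
That's 125 days from start to end, counting both.
125 = 7 × 17 + 6, so there are 17 full weeks plus 6 extra days.
Each full week contributes 2 days from the set (Thu, Sat): 17 × 2 = 34.
The 6 extra days are Friday, Saturday, Sunday, Monday, Tuesday, Wednesday — 1 of them qualifies.
Total: 34 + 1 = 35.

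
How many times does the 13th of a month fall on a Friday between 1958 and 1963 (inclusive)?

Friday-the-13ths by year:
1958: Jun
1959: Feb, Mar, Nov
1960: May
1961: Jan, Oct
1962: Apr, Jul
1963: Sep, Dec

11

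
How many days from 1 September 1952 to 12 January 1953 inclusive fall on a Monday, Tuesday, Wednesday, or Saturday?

77

1 September 1952 is a Monday.
From 1 September 1952 to 12 January 1953 is 134 days inclusive.
134 = 7 × 19 + 1, so there are 19 full weeks plus 1 extra day.
Each full week contributes 4 days from the set (Mon, Tue, Wed, Sat): 19 × 4 = 76.
The 1 extra day is Monday — 1 of them qualifies.
Total: 76 + 1 = 77.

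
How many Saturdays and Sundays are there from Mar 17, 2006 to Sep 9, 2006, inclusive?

Mar 17, 2006 is a Friday.
From Mar 17, 2006 to Sep 9, 2006 is 177 days inclusive.
177 = 7 × 25 + 2, so there are 25 full weeks plus 2 extra days.
Each full week contributes 2 weekend days (Sat, Sun): 25 × 2 = 50.
The 2 extra days are Fri, Sat — 1 of them qualifies.
Total: 50 + 1 = 51.

51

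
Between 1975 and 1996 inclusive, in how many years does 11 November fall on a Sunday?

3

Day of week of November 11 in each year:
1975: Tue, 1976: Thu, 1977: Fri, 1978: Sat, 1979: Sun ✓, 1980: Tue, 1981: Wed, 1982: Thu, 1983: Fri, 1984: Sun ✓, 1985: Mon, 1986: Tue, 1987: Wed, 1988: Fri, 1989: Sat, 1990: Sun ✓, 1991: Mon, 1992: Wed, 1993: Thu, 1994: Fri, 1995: Sat, 1996: Mon
Sundays: 1979, 1984, 1990.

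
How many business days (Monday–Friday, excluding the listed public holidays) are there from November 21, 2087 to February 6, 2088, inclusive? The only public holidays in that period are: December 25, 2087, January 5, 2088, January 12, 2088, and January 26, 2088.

52

November 21, 2087 is a Friday.
That's 78 days from start to end, counting both.
78 = 7 × 11 + 1, so there are 11 full weeks plus 1 extra day.
Each full week contributes 5 weekdays (Mon–Fri): 11 × 5 = 55.
The 1 extra day is Fri — 1 of them qualifies.
Total: 55 + 1 = 56.
Holidays: December 25, 2087 (Thu); January 5, 2088 (Mon); January 12, 2088 (Mon); January 26, 2088 (Mon).
All 4 holidays fall on weekdays, so subtract 4.
Business days: 56 − 4 = 52.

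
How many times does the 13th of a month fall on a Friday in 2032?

2

The 13th falls on a Friday when the month's 13th has weekday Fri.
Jan 13 is Tue; Feb 13 is Fri ✓; Mar 13 is Sat; Apr 13 is Tue; May 13 is Thu; Jun 13 is Sun; Jul 13 is Tue; Aug 13 is Fri ✓; Sep 13 is Mon; Oct 13 is Wed; Nov 13 is Sat; Dec 13 is Mon.
Friday the 13ths: Feb, Aug.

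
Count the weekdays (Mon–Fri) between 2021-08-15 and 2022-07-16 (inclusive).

2021-08-15 is a Sunday.
From 2021-08-15 to 2022-07-16 is 336 days inclusive.
336 = 7 × 48, so the span is exactly 48 full weeks.
Each full week contributes 5 weekdays (Mon–Fri): 48 × 5 = 240.

240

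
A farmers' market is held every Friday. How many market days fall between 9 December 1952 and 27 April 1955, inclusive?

124

9 December 1952 is a Tuesday.
That's 870 days from start to end, counting both.
870 = 7 × 124 + 2, so there are 124 full weeks plus 2 extra days.
Each full week contributes one Friday: 124 so far.
The 2 extra days are Tue, Wed — none qualify.
Total: 124 + 0 = 124.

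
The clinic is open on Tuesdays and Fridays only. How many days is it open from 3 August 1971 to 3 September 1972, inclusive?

114

3 August 1971 is a Tuesday.
That's 398 days from start to end, counting both.
398 = 7 × 56 + 6, so there are 56 full weeks plus 6 extra days.
Each full week contributes 2 days from the set (Tue, Fri): 56 × 2 = 112.
The 6 extra days are Tuesday, Wednesday, Thursday, Friday, Saturday, Sunday — 2 of them qualify.
Total: 112 + 2 = 114.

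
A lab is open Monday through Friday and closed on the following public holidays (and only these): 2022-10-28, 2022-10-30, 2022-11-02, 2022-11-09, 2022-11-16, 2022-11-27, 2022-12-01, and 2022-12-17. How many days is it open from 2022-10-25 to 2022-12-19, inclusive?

2022-10-25 is a Tuesday.
From 2022-10-25 to 2022-12-19 is 56 days inclusive.
56 = 7 × 8, so the span is exactly 8 full weeks.
Each full week contributes 5 weekdays (Mon–Fri): 8 × 5 = 40.
Total: 40.
Holidays: 2022-10-28 (Fri); 2022-10-30 (Sun); 2022-11-02 (Wed); 2022-11-09 (Wed); 2022-11-16 (Wed); 2022-11-27 (Sun); 2022-12-01 (Thu); 2022-12-17 (Sat).
5 of the 8 holidays fall on weekdays; the rest are weekends and were already excluded.
Business days: 40 − 5 = 35.

35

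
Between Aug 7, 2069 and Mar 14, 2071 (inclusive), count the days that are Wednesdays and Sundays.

167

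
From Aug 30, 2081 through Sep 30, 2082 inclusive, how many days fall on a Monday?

Aug 30, 2081 is a Saturday.
That's 397 days from start to end, counting both.
397 = 7 × 56 + 5, so there are 56 full weeks plus 5 extra days.
Each full week contributes one Monday: 56 so far.
The 5 extra days are Sat, Sun, Mon, Tue, Wed — 1 of them qualifies.
Total: 56 + 1 = 57.

57 Mondays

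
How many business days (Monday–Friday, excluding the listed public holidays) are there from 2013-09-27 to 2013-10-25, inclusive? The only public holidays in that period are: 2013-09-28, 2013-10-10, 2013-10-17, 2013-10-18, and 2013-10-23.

17

2013-09-27 is a Friday.
From 2013-09-27 to 2013-10-25 is 29 days inclusive.
29 = 7 × 4 + 1, so there are 4 full weeks plus 1 extra day.
Each full week contributes 5 weekdays (Mon–Fri): 4 × 5 = 20.
The 1 extra day is Fri — 1 of them qualifies.
Total: 20 + 1 = 21.
Holidays: 2013-09-28 (Sat); 2013-10-10 (Thu); 2013-10-17 (Thu); 2013-10-18 (Fri); 2013-10-23 (Wed).
4 of the 5 holidays fall on weekdays; the rest are weekends and were already excluded.
Business days: 21 − 4 = 17.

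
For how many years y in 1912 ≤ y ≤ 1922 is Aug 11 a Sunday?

2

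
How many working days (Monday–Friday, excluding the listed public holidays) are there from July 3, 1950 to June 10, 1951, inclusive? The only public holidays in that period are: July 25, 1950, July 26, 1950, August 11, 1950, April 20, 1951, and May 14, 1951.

July 3, 1950 is a Monday.
From July 3, 1950 to June 10, 1951 is 343 days inclusive.
343 = 7 × 49, so the span is exactly 49 full weeks.
Each full week contributes 5 weekdays (Mon–Fri): 49 × 5 = 245.
Total: 245.
Holidays: July 25, 1950 (Tue); July 26, 1950 (Wed); August 11, 1950 (Fri); April 20, 1951 (Fri); May 14, 1951 (Mon).
All 5 holidays fall on weekdays, so subtract 5.
Business days: 245 − 5 = 240.

240 working days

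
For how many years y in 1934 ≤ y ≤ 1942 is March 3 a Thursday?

1

Day of week of March 3 in each year:
1934: Sat, 1935: Sun, 1936: Tue, 1937: Wed, 1938: Thu ✓, 1939: Fri, 1940: Sun, 1941: Mon, 1942: Tue
Thursdays: 1938.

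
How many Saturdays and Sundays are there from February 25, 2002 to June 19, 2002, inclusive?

32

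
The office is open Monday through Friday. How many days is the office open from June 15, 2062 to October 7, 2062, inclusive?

82

June 15, 2062 is a Thursday.
That's 115 days from start to end, counting both.
115 = 7 × 16 + 3, so there are 16 full weeks plus 3 extra days.
Each full week contributes 5 weekdays (Mon–Fri): 16 × 5 = 80.
The 3 extra days are Thu, Fri, Sat — 2 of them qualify.
Total: 80 + 2 = 82.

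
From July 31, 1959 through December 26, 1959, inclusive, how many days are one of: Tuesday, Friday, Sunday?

July 31, 1959 is a Friday.
From July 31, 1959 to December 26, 1959 is 149 days inclusive.
149 = 7 × 21 + 2, so there are 21 full weeks plus 2 extra days.
Each full week contributes 3 days from the set (Tue, Fri, Sun): 21 × 3 = 63.
The 2 extra days are Friday, Saturday — 1 of them qualifies.
Total: 63 + 1 = 64.

64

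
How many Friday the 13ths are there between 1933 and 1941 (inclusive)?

15

Friday-the-13ths by year:
1933: Jan, Oct
1934: Apr, Jul
1935: Sep, Dec
1936: Mar, Nov
1937: Aug
1938: May
1939: Jan, Oct
1940: Sep, Dec
1941: Jun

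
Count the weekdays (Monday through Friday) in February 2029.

20

Feb 1, 2029 is a Thursday.
That's 28 days from start to end, counting both.
28 = 7 × 4, so the span is exactly 4 full weeks.
Each full week contributes 5 weekdays (Mon–Fri): 4 × 5 = 20.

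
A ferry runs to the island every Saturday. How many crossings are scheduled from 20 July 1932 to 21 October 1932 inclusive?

13 Saturdays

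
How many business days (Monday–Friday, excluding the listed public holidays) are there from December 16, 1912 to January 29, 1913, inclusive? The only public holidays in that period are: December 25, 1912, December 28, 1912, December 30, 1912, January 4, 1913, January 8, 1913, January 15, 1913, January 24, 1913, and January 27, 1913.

27

December 16, 1912 is a Monday.
That's 45 days from start to end, counting both.
45 = 7 × 6 + 3, so there are 6 full weeks plus 3 extra days.
Each full week contributes 5 weekdays (Mon–Fri): 6 × 5 = 30.
The 3 extra days are Monday, Tuesday, Wednesday — 3 of them qualify.
Total: 30 + 3 = 33.
Holidays: December 25, 1912 (Wed); December 28, 1912 (Sat); December 30, 1912 (Mon); January 4, 1913 (Sat); January 8, 1913 (Wed); January 15, 1913 (Wed); January 24, 1913 (Fri); January 27, 1913 (Mon).
6 of the 8 holidays fall on weekdays; the rest are weekends and were already excluded.
Business days: 33 − 6 = 27.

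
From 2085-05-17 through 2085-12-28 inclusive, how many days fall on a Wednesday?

32

2085-05-17 is a Thursday.
The range spans 226 days (inclusive of both endpoints).
226 = 7 × 32 + 2, so there are 32 full weeks plus 2 extra days.
Each full week contributes one Wednesday: 32 so far.
The 2 extra days are Thu, Fri — none qualify.
Total: 32 + 0 = 32.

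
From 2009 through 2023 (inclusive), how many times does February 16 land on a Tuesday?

Day of week of February 16 in each year:
2009: Mon, 2010: Tue ✓, 2011: Wed, 2012: Thu, 2013: Sat, 2014: Sun, 2015: Mon, 2016: Tue ✓, 2017: Thu, 2018: Fri, 2019: Sat, 2020: Sun, 2021: Tue ✓, 2022: Wed, 2023: Thu
Tuesdays: 2010, 2016, 2021.

3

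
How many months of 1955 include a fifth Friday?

4

A month has five Fridays exactly when Friday falls within its first (length − 28) days.
Jan: 31 days, starts Sat → 5 of Sat, Sun, Mon
Feb: 28 days, starts Tue → 5 of (none)
Mar: 31 days, starts Tue → 5 of Tue, Wed, Thu
Apr: 30 days, starts Fri → 5 of Fri, Sat ✓
May: 31 days, starts Sun → 5 of Sun, Mon, Tue
Jun: 30 days, starts Wed → 5 of Wed, Thu
Jul: 31 days, starts Fri → 5 of Fri, Sat, Sun ✓
Aug: 31 days, starts Mon → 5 of Mon, Tue, Wed
Sep: 30 days, starts Thu → 5 of Thu, Fri ✓
Oct: 31 days, starts Sat → 5 of Sat, Sun, Mon
Nov: 30 days, starts Tue → 5 of Tue, Wed
Dec: 31 days, starts Thu → 5 of Thu, Fri, Sat ✓
Months with five Fridays: Apr, Jul, Sep, Dec.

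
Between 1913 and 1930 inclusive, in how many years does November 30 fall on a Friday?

3

Day of week of November 30 in each year:
1913: Sun, 1914: Mon, 1915: Tue, 1916: Thu, 1917: Fri ✓, 1918: Sat, 1919: Sun, 1920: Tue, 1921: Wed, 1922: Thu, 1923: Fri ✓, 1924: Sun, 1925: Mon, 1926: Tue, 1927: Wed, 1928: Fri ✓, 1929: Sat, 1930: Sun
Fridays: 1917, 1923, 1928.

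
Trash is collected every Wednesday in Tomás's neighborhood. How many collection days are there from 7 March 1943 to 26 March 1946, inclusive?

159 Wednesdays

7 March 1943 is a Sunday.
From 7 March 1943 to 26 March 1946 is 1116 days inclusive.
1116 = 7 × 159 + 3, so there are 159 full weeks plus 3 extra days.
Each full week contributes one Wednesday: 159 so far.
The 3 extra days are Sun, Mon, Tue — none qualify.
Total: 159 + 0 = 159.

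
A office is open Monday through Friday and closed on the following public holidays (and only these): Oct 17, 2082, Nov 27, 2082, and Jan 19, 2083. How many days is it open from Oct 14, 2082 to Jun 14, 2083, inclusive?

Oct 14, 2082 is a Wednesday.
The range spans 244 days (inclusive of both endpoints).
244 = 7 × 34 + 6, so there are 34 full weeks plus 6 extra days.
Each full week contributes 5 weekdays (Mon–Fri): 34 × 5 = 170.
The 6 extra days are Wednesday, Thursday, Friday, Saturday, Sunday, Monday — 4 of them qualify.
Total: 170 + 4 = 174.
Holidays: Oct 17, 2082 (Sat); Nov 27, 2082 (Fri); Jan 19, 2083 (Tue).
2 of the 3 holidays fall on weekdays; the rest are weekends and were already excluded.
Business days: 174 − 2 = 172.

172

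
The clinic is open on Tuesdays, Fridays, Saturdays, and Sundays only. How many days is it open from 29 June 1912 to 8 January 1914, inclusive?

29 June 1912 is a Saturday.
From 29 June 1912 to 8 January 1914 is 559 days inclusive.
559 = 7 × 79 + 6, so there are 79 full weeks plus 6 extra days.
Each full week contributes 4 days from the set (Tue, Fri, Sat, Sun): 79 × 4 = 316.
The 6 extra days are Saturday, Sunday, Monday, Tuesday, Wednesday, Thursday — 3 of them qualify.
Total: 316 + 3 = 319.

319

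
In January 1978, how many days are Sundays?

1978-01-01 is a Sunday.
From 1978-01-01 to 1978-01-31 is 31 days inclusive.
31 = 7 × 4 + 3, so there are 4 full weeks plus 3 extra days.
Each full week contributes one Sunday: 4 so far.
The 3 extra days are Sunday, Monday, Tuesday — 1 of them qualifies.
Total: 4 + 1 = 5.

5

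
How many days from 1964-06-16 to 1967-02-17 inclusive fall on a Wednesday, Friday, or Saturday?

419

1964-06-16 is a Tuesday.
From 1964-06-16 to 1967-02-17 is 977 days inclusive.
977 = 7 × 139 + 4, so there are 139 full weeks plus 4 extra days.
Each full week contributes 3 days from the set (Wed, Fri, Sat): 139 × 3 = 417.
The 4 extra days are Tue, Wed, Thu, Fri — 2 of them qualify.
Total: 417 + 2 = 419.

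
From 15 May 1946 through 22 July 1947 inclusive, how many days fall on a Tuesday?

15 May 1946 is a Wednesday.
From 15 May 1946 to 22 July 1947 is 434 days inclusive.
434 = 7 × 62, so the span is exactly 62 full weeks.
Each full week contributes one Tuesday: 62 so far.

62 Tuesdays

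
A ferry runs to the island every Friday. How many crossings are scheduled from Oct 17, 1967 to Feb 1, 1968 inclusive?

15

Oct 17, 1967 is a Tuesday.
From Oct 17, 1967 to Feb 1, 1968 is 108 days inclusive.
108 = 7 × 15 + 3, so there are 15 full weeks plus 3 extra days.
Each full week contributes one Friday: 15 so far.
The 3 extra days are Tue, Wed, Thu — none qualify.
Total: 15 + 0 = 15.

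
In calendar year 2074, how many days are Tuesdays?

52

Jan 1, 2074 is a Monday.
That's 365 days from start to end, counting both.
365 = 7 × 52 + 1, so there are 52 full weeks plus 1 extra day.
Each full week contributes one Tuesday: 52 so far.
The 1 extra day is Mon — none qualify.
Total: 52 + 0 = 52.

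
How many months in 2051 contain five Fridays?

4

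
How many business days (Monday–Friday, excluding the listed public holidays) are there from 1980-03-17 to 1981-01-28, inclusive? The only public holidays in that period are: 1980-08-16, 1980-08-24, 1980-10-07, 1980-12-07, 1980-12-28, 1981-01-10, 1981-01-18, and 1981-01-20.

1980-03-17 is a Monday.
That's 318 days from start to end, counting both.
318 = 7 × 45 + 3, so there are 45 full weeks plus 3 extra days.
Each full week contributes 5 weekdays (Mon–Fri): 45 × 5 = 225.
The 3 extra days are Monday, Tuesday, Wednesday — 3 of them qualify.
Total: 225 + 3 = 228.
Holidays: 1980-08-16 (Sat); 1980-08-24 (Sun); 1980-10-07 (Tue); 1980-12-07 (Sun); 1980-12-28 (Sun); 1981-01-10 (Sat); 1981-01-18 (Sun); 1981-01-20 (Tue).
2 of the 8 holidays fall on weekdays; the rest are weekends and were already excluded.
Business days: 228 − 2 = 226.

226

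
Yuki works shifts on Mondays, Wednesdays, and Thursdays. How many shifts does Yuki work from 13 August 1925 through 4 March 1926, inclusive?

13 August 1925 is a Thursday.
From 13 August 1925 to 4 March 1926 is 204 days inclusive.
204 = 7 × 29 + 1, so there are 29 full weeks plus 1 extra day.
Each full week contributes 3 days from the set (Mon, Wed, Thu): 29 × 3 = 87.
The 1 extra day is Thursday — 1 of them qualifies.
Total: 87 + 1 = 88.

88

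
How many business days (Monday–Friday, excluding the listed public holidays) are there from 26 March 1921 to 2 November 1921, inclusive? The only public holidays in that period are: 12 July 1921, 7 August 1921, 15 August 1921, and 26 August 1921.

26 March 1921 is a Saturday.
The range spans 222 days (inclusive of both endpoints).
222 = 7 × 31 + 5, so there are 31 full weeks plus 5 extra days.
Each full week contributes 5 weekdays (Mon–Fri): 31 × 5 = 155.
The 5 extra days are Sat, Sun, Mon, Tue, Wed — 3 of them qualify.
Total: 155 + 3 = 158.
Holidays: 12 July 1921 (Tue); 7 August 1921 (Sun); 15 August 1921 (Mon); 26 August 1921 (Fri).
3 of the 4 holidays fall on weekdays; the rest are weekends and were already excluded.
Business days: 158 − 3 = 155.

155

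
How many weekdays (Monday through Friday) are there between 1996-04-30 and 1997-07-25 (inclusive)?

324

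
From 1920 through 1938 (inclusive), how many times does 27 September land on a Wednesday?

2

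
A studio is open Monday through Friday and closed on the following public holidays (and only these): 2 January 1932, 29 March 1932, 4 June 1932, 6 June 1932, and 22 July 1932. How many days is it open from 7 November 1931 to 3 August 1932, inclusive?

7 November 1931 is a Saturday.
That's 271 days from start to end, counting both.
271 = 7 × 38 + 5, so there are 38 full weeks plus 5 extra days.
Each full week contributes 5 weekdays (Mon–Fri): 38 × 5 = 190.
The 5 extra days are Sat, Sun, Mon, Tue, Wed — 3 of them qualify.
Total: 190 + 3 = 193.
Holidays: 2 January 1932 (Sat); 29 March 1932 (Tue); 4 June 1932 (Sat); 6 June 1932 (Mon); 22 July 1932 (Fri).
3 of the 5 holidays fall on weekdays; the rest are weekends and were already excluded.
Business days: 193 − 3 = 190.

190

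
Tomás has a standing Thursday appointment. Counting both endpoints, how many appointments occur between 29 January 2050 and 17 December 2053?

29 January 2050 is a Saturday.
That's 1419 days from start to end, counting both.
1419 = 7 × 202 + 5, so there are 202 full weeks plus 5 extra days.
Each full week contributes one Thursday: 202 so far.
The 5 extra days are Saturday, Sunday, Monday, Tuesday, Wednesday — none qualify.
Total: 202 + 0 = 202.

202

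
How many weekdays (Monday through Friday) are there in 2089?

260 weekdays

1 January 2089 is a Saturday.
That's 365 days from start to end, counting both.
365 = 7 × 52 + 1, so there are 52 full weeks plus 1 extra day.
Each full week contributes 5 weekdays (Mon–Fri): 52 × 5 = 260.
The 1 extra day is Saturday — none qualify.
Total: 260 + 0 = 260.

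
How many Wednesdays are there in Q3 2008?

13

Jul 1, 2008 is a Tuesday.
That's 92 days from start to end, counting both.
92 = 7 × 13 + 1, so there are 13 full weeks plus 1 extra day.
Each full week contributes one Wednesday: 13 so far.
The 1 extra day is Tuesday — none qualify.
Total: 13 + 0 = 13.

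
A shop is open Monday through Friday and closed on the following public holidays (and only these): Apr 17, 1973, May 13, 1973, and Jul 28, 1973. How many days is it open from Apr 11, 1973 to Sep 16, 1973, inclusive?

112 working days

Apr 11, 1973 is a Wednesday.
That's 159 days from start to end, counting both.
159 = 7 × 22 + 5, so there are 22 full weeks plus 5 extra days.
Each full week contributes 5 weekdays (Mon–Fri): 22 × 5 = 110.
The 5 extra days are Wed, Thu, Fri, Sat, Sun — 3 of them qualify.
Total: 110 + 3 = 113.
Holidays: Apr 17, 1973 (Tue); May 13, 1973 (Sun); Jul 28, 1973 (Sat).
1 of the 3 holidays fall on weekdays; the rest are weekends and were already excluded.
Business days: 113 − 1 = 112.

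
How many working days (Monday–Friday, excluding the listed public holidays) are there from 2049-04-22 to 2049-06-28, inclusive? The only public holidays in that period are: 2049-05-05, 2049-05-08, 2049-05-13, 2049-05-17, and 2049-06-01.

44 working days

2049-04-22 is a Thursday.
From 2049-04-22 to 2049-06-28 is 68 days inclusive.
68 = 7 × 9 + 5, so there are 9 full weeks plus 5 extra days.
Each full week contributes 5 weekdays (Mon–Fri): 9 × 5 = 45.
The 5 extra days are Thursday, Friday, Saturday, Sunday, Monday — 3 of them qualify.
Total: 45 + 3 = 48.
Holidays: 2049-05-05 (Wed); 2049-05-08 (Sat); 2049-05-13 (Thu); 2049-05-17 (Mon); 2049-06-01 (Tue).
4 of the 5 holidays fall on weekdays; the rest are weekends and were already excluded.
Business days: 48 − 4 = 44.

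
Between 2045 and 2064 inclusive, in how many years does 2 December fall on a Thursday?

Day of week of December 2 in each year:
2045: Sat, 2046: Sun, 2047: Mon, 2048: Wed, 2049: Thu ✓, 2050: Fri, 2051: Sat, 2052: Mon, 2053: Tue, 2054: Wed, 2055: Thu ✓, 2056: Sat, 2057: Sun, 2058: Mon, 2059: Tue, 2060: Thu ✓, 2061: Fri, 2062: Sat, 2063: Sun, 2064: Tue
Thursdays: 2049, 2055, 2060.

3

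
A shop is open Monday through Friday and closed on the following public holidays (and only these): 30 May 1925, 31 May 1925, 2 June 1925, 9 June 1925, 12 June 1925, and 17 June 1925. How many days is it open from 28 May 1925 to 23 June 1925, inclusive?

15 working days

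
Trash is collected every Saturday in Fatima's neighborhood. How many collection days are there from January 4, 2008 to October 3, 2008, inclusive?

39 Saturdays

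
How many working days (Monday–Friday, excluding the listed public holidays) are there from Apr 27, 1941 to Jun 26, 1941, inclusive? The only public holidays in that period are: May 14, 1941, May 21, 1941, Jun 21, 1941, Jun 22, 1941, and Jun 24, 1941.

Apr 27, 1941 is a Sunday.
The range spans 61 days (inclusive of both endpoints).
61 = 7 × 8 + 5, so there are 8 full weeks plus 5 extra days.
Each full week contributes 5 weekdays (Mon–Fri): 8 × 5 = 40.
The 5 extra days are Sun, Mon, Tue, Wed, Thu — 4 of them qualify.
Total: 40 + 4 = 44.
Holidays: May 14, 1941 (Wed); May 21, 1941 (Wed); Jun 21, 1941 (Sat); Jun 22, 1941 (Sun); Jun 24, 1941 (Tue).
3 of the 5 holidays fall on weekdays; the rest are weekends and were already excluded.
Business days: 44 − 3 = 41.

41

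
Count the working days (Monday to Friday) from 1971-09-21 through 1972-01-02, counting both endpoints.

74

1971-09-21 is a Tuesday.
That's 104 days from start to end, counting both.
104 = 7 × 14 + 6, so there are 14 full weeks plus 6 extra days.
Each full week contributes 5 weekdays (Mon–Fri): 14 × 5 = 70.
The 6 extra days are Tuesday, Wednesday, Thursday, Friday, Saturday, Sunday — 4 of them qualify.
Total: 70 + 4 = 74.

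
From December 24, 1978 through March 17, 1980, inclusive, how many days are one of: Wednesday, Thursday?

December 24, 1978 is a Sunday.
From December 24, 1978 to March 17, 1980 is 450 days inclusive.
450 = 7 × 64 + 2, so there are 64 full weeks plus 2 extra days.
Each full week contributes 2 days from the set (Wed, Thu): 64 × 2 = 128.
The 2 extra days are Sunday, Monday — none qualify.
Total: 128 + 0 = 128.

128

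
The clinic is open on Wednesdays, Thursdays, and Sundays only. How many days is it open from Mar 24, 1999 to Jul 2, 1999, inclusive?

Mar 24, 1999 is a Wednesday.
The range spans 101 days (inclusive of both endpoints).
101 = 7 × 14 + 3, so there are 14 full weeks plus 3 extra days.
Each full week contributes 3 days from the set (Wed, Thu, Sun): 14 × 3 = 42.
The 3 extra days are Wed, Thu, Fri — 2 of them qualify.
Total: 42 + 2 = 44.

44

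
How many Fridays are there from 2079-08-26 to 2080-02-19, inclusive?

25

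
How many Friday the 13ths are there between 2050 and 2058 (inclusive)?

15

Friday-the-13ths by year:
2050: May
2051: Jan, Oct
2052: Sep, Dec
2053: Jun
2054: Feb, Mar, Nov
2055: Aug
2056: Oct
2057: Apr, Jul
2058: Sep, Dec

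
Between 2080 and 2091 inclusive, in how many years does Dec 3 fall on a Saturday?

1

Day of week of December 3 in each year:
2080: Tue, 2081: Wed, 2082: Thu, 2083: Fri, 2084: Sun, 2085: Mon, 2086: Tue, 2087: Wed, 2088: Fri, 2089: Sat ✓, 2090: Sun, 2091: Mon
Saturdays: 2089.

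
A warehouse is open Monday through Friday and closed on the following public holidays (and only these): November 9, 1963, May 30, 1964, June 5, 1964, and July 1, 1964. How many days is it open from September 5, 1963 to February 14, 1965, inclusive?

September 5, 1963 is a Thursday.
The range spans 529 days (inclusive of both endpoints).
529 = 7 × 75 + 4, so there are 75 full weeks plus 4 extra days.
Each full week contributes 5 weekdays (Mon–Fri): 75 × 5 = 375.
The 4 extra days are Thu, Fri, Sat, Sun — 2 of them qualify.
Total: 375 + 2 = 377.
Holidays: November 9, 1963 (Sat); May 30, 1964 (Sat); June 5, 1964 (Fri); July 1, 1964 (Wed).
2 of the 4 holidays fall on weekdays; the rest are weekends and were already excluded.
Business days: 377 − 2 = 375.

375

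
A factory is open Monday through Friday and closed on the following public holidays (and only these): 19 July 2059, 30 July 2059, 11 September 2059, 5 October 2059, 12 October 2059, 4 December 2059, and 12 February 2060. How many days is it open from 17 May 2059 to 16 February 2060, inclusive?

17 May 2059 is a Saturday.
That's 276 days from start to end, counting both.
276 = 7 × 39 + 3, so there are 39 full weeks plus 3 extra days.
Each full week contributes 5 weekdays (Mon–Fri): 39 × 5 = 195.
The 3 extra days are Saturday, Sunday, Monday — 1 of them qualifies.
Total: 195 + 1 = 196.
Holidays: 19 July 2059 (Sat); 30 July 2059 (Wed); 11 September 2059 (Thu); 5 October 2059 (Sun); 12 October 2059 (Sun); 4 December 2059 (Thu); 12 February 2060 (Thu).
4 of the 7 holidays fall on weekdays; the rest are weekends and were already excluded.
Business days: 196 − 4 = 192.

192 business days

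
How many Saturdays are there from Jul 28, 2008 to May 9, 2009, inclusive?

Jul 28, 2008 is a Monday.
The range spans 286 days (inclusive of both endpoints).
286 = 7 × 40 + 6, so there are 40 full weeks plus 6 extra days.
Each full week contributes one Saturday: 40 so far.
The 6 extra days are Monday, Tuesday, Wednesday, Thursday, Friday, Saturday — 1 of them qualifies.
Total: 40 + 1 = 41.

41 Saturdays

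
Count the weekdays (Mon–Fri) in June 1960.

22 weekdays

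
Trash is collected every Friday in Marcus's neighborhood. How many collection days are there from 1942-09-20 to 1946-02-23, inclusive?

1942-09-20 is a Sunday.
From 1942-09-20 to 1946-02-23 is 1253 days inclusive.
1253 = 7 × 179, so the span is exactly 179 full weeks.
Each full week contributes one Friday: 179 so far.

179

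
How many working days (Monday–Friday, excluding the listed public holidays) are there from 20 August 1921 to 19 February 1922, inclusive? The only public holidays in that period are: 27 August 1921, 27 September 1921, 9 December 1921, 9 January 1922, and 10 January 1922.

126

20 August 1921 is a Saturday.
From 20 August 1921 to 19 February 1922 is 184 days inclusive.
184 = 7 × 26 + 2, so there are 26 full weeks plus 2 extra days.
Each full week contributes 5 weekdays (Mon–Fri): 26 × 5 = 130.
The 2 extra days are Saturday, Sunday — none qualify.
Total: 130 + 0 = 130.
Holidays: 27 August 1921 (Sat); 27 September 1921 (Tue); 9 December 1921 (Fri); 9 January 1922 (Mon); 10 January 1922 (Tue).
4 of the 5 holidays fall on weekdays; the rest are weekends and were already excluded.
Business days: 130 − 4 = 126.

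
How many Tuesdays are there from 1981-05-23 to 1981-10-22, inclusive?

22

1981-05-23 is a Saturday.
The range spans 153 days (inclusive of both endpoints).
153 = 7 × 21 + 6, so there are 21 full weeks plus 6 extra days.
Each full week contributes one Tuesday: 21 so far.
The 6 extra days are Saturday, Sunday, Monday, Tuesday, Wednesday, Thursday — 1 of them qualifies.
Total: 21 + 1 = 22.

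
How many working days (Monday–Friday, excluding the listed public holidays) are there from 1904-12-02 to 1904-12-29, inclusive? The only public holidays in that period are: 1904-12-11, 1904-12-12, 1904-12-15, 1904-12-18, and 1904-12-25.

18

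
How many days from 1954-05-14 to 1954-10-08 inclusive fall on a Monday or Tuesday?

42

1954-05-14 is a Friday.
The range spans 148 days (inclusive of both endpoints).
148 = 7 × 21 + 1, so there are 21 full weeks plus 1 extra day.
Each full week contributes 2 days from the set (Mon, Tue): 21 × 2 = 42.
The 1 extra day is Friday — none qualify.
Total: 42 + 0 = 42.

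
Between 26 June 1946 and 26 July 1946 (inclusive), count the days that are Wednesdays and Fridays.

26 June 1946 is a Wednesday.
From 26 June 1946 to 26 July 1946 is 31 days inclusive.
31 = 7 × 4 + 3, so there are 4 full weeks plus 3 extra days.
Each full week contributes 2 days from the set (Wed, Fri): 4 × 2 = 8.
The 3 extra days are Wednesday, Thursday, Friday — 2 of them qualify.
Total: 8 + 2 = 10.

10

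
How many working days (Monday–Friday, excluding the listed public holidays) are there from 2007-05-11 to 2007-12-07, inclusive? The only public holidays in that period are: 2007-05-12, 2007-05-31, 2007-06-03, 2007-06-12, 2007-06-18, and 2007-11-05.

2007-05-11 is a Friday.
The range spans 211 days (inclusive of both endpoints).
211 = 7 × 30 + 1, so there are 30 full weeks plus 1 extra day.
Each full week contributes 5 weekdays (Mon–Fri): 30 × 5 = 150.
The 1 extra day is Friday — 1 of them qualifies.
Total: 150 + 1 = 151.
Holidays: 2007-05-12 (Sat); 2007-05-31 (Thu); 2007-06-03 (Sun); 2007-06-12 (Tue); 2007-06-18 (Mon); 2007-11-05 (Mon).
4 of the 6 holidays fall on weekdays; the rest are weekends and were already excluded.
Business days: 151 − 4 = 147.

147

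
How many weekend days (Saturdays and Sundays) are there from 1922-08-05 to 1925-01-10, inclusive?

255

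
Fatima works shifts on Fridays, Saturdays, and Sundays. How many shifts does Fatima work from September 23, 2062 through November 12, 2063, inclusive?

179

September 23, 2062 is a Saturday.
That's 416 days from start to end, counting both.
416 = 7 × 59 + 3, so there are 59 full weeks plus 3 extra days.
Each full week contributes 3 days from the set (Fri, Sat, Sun): 59 × 3 = 177.
The 3 extra days are Sat, Sun, Mon — 2 of them qualify.
Total: 177 + 2 = 179.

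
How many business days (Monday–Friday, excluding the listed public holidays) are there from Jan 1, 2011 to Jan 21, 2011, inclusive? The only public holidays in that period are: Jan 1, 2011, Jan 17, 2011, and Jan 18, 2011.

Jan 1, 2011 is a Saturday.
From Jan 1, 2011 to Jan 21, 2011 is 21 days inclusive.
21 = 7 × 3, so the span is exactly 3 full weeks.
Each full week contributes 5 weekdays (Mon–Fri): 3 × 5 = 15.
Holidays: Jan 1, 2011 (Sat); Jan 17, 2011 (Mon); Jan 18, 2011 (Tue).
2 of the 3 holidays fall on weekdays; the rest are weekends and were already excluded.
Business days: 15 − 2 = 13.

13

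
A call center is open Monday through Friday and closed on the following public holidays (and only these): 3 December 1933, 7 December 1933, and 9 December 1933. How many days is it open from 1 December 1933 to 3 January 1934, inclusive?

23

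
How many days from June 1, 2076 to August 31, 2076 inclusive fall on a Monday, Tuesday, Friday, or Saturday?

53

June 1, 2076 is a Monday.
From June 1, 2076 to August 31, 2076 is 92 days inclusive.
92 = 7 × 13 + 1, so there are 13 full weeks plus 1 extra day.
Each full week contributes 4 days from the set (Mon, Tue, Fri, Sat): 13 × 4 = 52.
The 1 extra day is Monday — 1 of them qualifies.
Total: 52 + 1 = 53.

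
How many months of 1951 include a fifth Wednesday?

A month has five Wednesdays exactly when Wednesday falls within its first (length − 28) days.
Jan: 31 days, starts Mon → 5 of Mon, Tue, Wed ✓
Feb: 28 days, starts Thu → 5 of (none)
Mar: 31 days, starts Thu → 5 of Thu, Fri, Sat
Apr: 30 days, starts Sun → 5 of Sun, Mon
May: 31 days, starts Tue → 5 of Tue, Wed, Thu ✓
Jun: 30 days, starts Fri → 5 of Fri, Sat
Jul: 31 days, starts Sun → 5 of Sun, Mon, Tue
Aug: 31 days, starts Wed → 5 of Wed, Thu, Fri ✓
Sep: 30 days, starts Sat → 5 of Sat, Sun
Oct: 31 days, starts Mon → 5 of Mon, Tue, Wed ✓
Nov: 30 days, starts Thu → 5 of Thu, Fri
Dec: 31 days, starts Sat → 5 of Sat, Sun, Mon
Months with five Wednesdays: Jan, May, Aug, Oct.

4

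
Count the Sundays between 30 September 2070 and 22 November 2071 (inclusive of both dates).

60

30 September 2070 is a Tuesday.
The range spans 419 days (inclusive of both endpoints).
419 = 7 × 59 + 6, so there are 59 full weeks plus 6 extra days.
Each full week contributes one Sunday: 59 so far.
The 6 extra days are Tue, Wed, Thu, Fri, Sat, Sun — 1 of them qualifies.
Total: 59 + 1 = 60.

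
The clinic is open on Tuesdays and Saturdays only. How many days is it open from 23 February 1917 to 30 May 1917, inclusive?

23 February 1917 is a Friday.
That's 97 days from start to end, counting both.
97 = 7 × 13 + 6, so there are 13 full weeks plus 6 extra days.
Each full week contributes 2 days from the set (Tue, Sat): 13 × 2 = 26.
The 6 extra days are Fri, Sat, Sun, Mon, Tue, Wed — 2 of them qualify.
Total: 26 + 2 = 28.

28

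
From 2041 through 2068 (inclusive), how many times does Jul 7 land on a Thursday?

4

Day of week of July 7 in each year:
2041: Sun, 2042: Mon, 2043: Tue, 2044: Thu ✓, 2045: Fri, 2046: Sat, 2047: Sun, 2048: Tue, 2049: Wed, 2050: Thu ✓, 2051: Fri, 2052: Sun, 2053: Mon, 2054: Tue, 2055: Wed, 2056: Fri, 2057: Sat, 2058: Sun, 2059: Mon, 2060: Wed, 2061: Thu ✓, 2062: Fri, 2063: Sat, 2064: Mon, 2065: Tue, 2066: Wed, 2067: Thu ✓, 2068: Sat
Thursdays: 2044, 2050, 2061, 2067.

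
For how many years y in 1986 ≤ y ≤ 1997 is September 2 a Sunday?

Day of week of September 2 in each year:
1986: Tue, 1987: Wed, 1988: Fri, 1989: Sat, 1990: Sun ✓, 1991: Mon, 1992: Wed, 1993: Thu, 1994: Fri, 1995: Sat, 1996: Mon, 1997: Tue
Sundays: 1990.

1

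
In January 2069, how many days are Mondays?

1 January 2069 is a Tuesday.
From 1 January 2069 to 31 January 2069 is 31 days inclusive.
31 = 7 × 4 + 3, so there are 4 full weeks plus 3 extra days.
Each full week contributes one Monday: 4 so far.
The 3 extra days are Tuesday, Wednesday, Thursday — none qualify.
Total: 4 + 0 = 4.

4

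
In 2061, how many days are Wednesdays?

52

2061-01-01 is a Saturday.
From 2061-01-01 to 2061-12-31 is 365 days inclusive.
365 = 7 × 52 + 1, so there are 52 full weeks plus 1 extra day.
Each full week contributes one Wednesday: 52 so far.
The 1 extra day is Sat — none qualify.
Total: 52 + 0 = 52.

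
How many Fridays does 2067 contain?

52

Jan 1, 2067 is a Saturday.
From Jan 1, 2067 to Dec 31, 2067 is 365 days inclusive.
365 = 7 × 52 + 1, so there are 52 full weeks plus 1 extra day.
Each full week contributes one Friday: 52 so far.
The 1 extra day is Saturday — none qualify.
Total: 52 + 0 = 52.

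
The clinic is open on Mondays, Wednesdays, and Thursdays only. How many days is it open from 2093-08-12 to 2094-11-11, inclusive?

2093-08-12 is a Wednesday.
That's 457 days from start to end, counting both.
457 = 7 × 65 + 2, so there are 65 full weeks plus 2 extra days.
Each full week contributes 3 days from the set (Mon, Wed, Thu): 65 × 3 = 195.
The 2 extra days are Wed, Thu — 2 of them qualify.
Total: 195 + 2 = 197.

197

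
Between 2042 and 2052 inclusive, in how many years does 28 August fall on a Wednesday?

Day of week of August 28 in each year:
2042: Thu, 2043: Fri, 2044: Sun, 2045: Mon, 2046: Tue, 2047: Wed ✓, 2048: Fri, 2049: Sat, 2050: Sun, 2051: Mon, 2052: Wed ✓
Wednesdays: 2047, 2052.

2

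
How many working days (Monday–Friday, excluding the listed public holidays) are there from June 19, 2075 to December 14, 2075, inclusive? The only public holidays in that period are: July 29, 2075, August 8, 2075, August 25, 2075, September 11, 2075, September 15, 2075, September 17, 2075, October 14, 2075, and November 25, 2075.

June 19, 2075 is a Wednesday.
The range spans 179 days (inclusive of both endpoints).
179 = 7 × 25 + 4, so there are 25 full weeks plus 4 extra days.
Each full week contributes 5 weekdays (Mon–Fri): 25 × 5 = 125.
The 4 extra days are Wednesday, Thursday, Friday, Saturday — 3 of them qualify.
Total: 125 + 3 = 128.
Holidays: July 29, 2075 (Mon); August 8, 2075 (Thu); August 25, 2075 (Sun); September 11, 2075 (Wed); September 15, 2075 (Sun); September 17, 2075 (Tue); October 14, 2075 (Mon); November 25, 2075 (Mon).
6 of the 8 holidays fall on weekdays; the rest are weekends and were already excluded.
Business days: 128 − 6 = 122.

122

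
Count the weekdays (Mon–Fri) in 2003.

261

1 January 2003 is a Wednesday.
The range spans 365 days (inclusive of both endpoints).
365 = 7 × 52 + 1, so there are 52 full weeks plus 1 extra day.
Each full week contributes 5 weekdays (Mon–Fri): 52 × 5 = 260.
The 1 extra day is Wed — 1 of them qualifies.
Total: 260 + 1 = 261.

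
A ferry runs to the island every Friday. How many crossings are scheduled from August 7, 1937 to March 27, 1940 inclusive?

August 7, 1937 is a Saturday.
That's 964 days from start to end, counting both.
964 = 7 × 137 + 5, so there are 137 full weeks plus 5 extra days.
Each full week contributes one Friday: 137 so far.
The 5 extra days are Saturday, Sunday, Monday, Tuesday, Wednesday — none qualify.
Total: 137 + 0 = 137.

137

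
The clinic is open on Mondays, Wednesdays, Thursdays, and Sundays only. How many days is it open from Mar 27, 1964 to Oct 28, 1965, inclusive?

Mar 27, 1964 is a Friday.
The range spans 581 days (inclusive of both endpoints).
581 = 7 × 83, so the span is exactly 83 full weeks.
Each full week contributes 4 days from the set (Mon, Wed, Thu, Sun): 83 × 4 = 332.

332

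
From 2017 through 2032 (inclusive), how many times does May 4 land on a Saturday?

Day of week of May 4 in each year:
2017: Thu, 2018: Fri, 2019: Sat ✓, 2020: Mon, 2021: Tue, 2022: Wed, 2023: Thu, 2024: Sat ✓, 2025: Sun, 2026: Mon, 2027: Tue, 2028: Thu, 2029: Fri, 2030: Sat ✓, 2031: Sun, 2032: Tue
Saturdays: 2019, 2024, 2030.

3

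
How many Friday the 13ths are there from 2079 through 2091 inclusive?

22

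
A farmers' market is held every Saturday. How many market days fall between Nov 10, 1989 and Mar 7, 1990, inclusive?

Nov 10, 1989 is a Friday.
The range spans 118 days (inclusive of both endpoints).
118 = 7 × 16 + 6, so there are 16 full weeks plus 6 extra days.
Each full week contributes one Saturday: 16 so far.
The 6 extra days are Fri, Sat, Sun, Mon, Tue, Wed — 1 of them qualifies.
Total: 16 + 1 = 17.

17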